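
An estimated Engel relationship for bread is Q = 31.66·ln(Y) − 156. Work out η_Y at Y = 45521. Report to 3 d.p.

At Y = 45521: Q = 183.583.
dQ/dY = 31.66/Y = 0.000695503 at this income.
η = (dQ/dY)·(Y/Q) = 0.000695503 × (45521/183.583) = 0.172.

0.172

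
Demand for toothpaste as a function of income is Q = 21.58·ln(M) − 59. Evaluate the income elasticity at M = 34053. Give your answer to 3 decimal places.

0.130

At M = 34053: Q = 166.202.
dQ/dM = 21.58/M = 0.000633718 at this income.
η = (dQ/dM)·(M/Q) = 0.000633718 × (34053/166.202) = 0.130.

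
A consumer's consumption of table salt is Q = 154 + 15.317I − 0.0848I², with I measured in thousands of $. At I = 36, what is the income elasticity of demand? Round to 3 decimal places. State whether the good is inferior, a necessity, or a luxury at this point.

At I = 36: Q = 595.5112.
dQ/dI = 15.317 − 0.1696I = 9.21140.
η = (dQ/dI)·(I/Q) = 9.21140 × (36/595.5112) = 0.557.
0 < η < 1 ⇒ necessity.

0.557 (necessity)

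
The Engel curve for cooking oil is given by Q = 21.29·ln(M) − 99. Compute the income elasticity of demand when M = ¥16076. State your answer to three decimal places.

At M = 16076: Q = 107.195.
dQ/dM = 21.29/M = 0.00132433 at this income.
η = (dQ/dM)·(M/Q) = 0.00132433 × (16076/107.195) = 0.199.

0.199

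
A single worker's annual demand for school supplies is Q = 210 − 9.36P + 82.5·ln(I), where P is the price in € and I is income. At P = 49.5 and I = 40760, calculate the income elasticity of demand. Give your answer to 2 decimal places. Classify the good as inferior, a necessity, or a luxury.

At P = 49.5, I = 40760: Q = 622.455.
Holding P constant, ∂Q/∂I = 82.5/I = 0.00202404.
η_I = (∂Q/∂I)·(I/Q) = 0.00202404 × (40760/622.455) = 0.13.
Since 0 < η < 1, this is a necessity.

0.13 (necessity)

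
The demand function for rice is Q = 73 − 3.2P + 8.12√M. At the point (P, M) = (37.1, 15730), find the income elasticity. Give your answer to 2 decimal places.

0.52

At P = 37.1, M = 15730: Q = 972.685.
Holding P constant, ∂Q/∂M = 8.12/(2√M) = 0.0323714.
η_M = (∂Q/∂M)·(M/Q) = 0.0323714 × (15730/972.685) = 0.52.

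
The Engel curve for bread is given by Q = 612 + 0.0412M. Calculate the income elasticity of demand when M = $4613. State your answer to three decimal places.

0.237

At M = 4613: Q = 802.056.
dQ/dM = 0.0412.
η = (dQ/dM)·(M/Q) = 0.0412 × (4613/802.056) = 0.237.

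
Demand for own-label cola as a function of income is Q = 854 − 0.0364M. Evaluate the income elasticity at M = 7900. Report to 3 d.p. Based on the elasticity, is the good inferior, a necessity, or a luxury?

At M = 7900: Q = 566.440.
dQ/dM = −0.0364.
η = (dQ/dM)·(M/Q) = -0.0364 × (7900/566.440) = -0.508.
Since η < 0, the good is an inferior good.

-0.508 (inferior good)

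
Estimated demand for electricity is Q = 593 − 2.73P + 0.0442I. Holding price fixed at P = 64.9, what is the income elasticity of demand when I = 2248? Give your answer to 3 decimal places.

At P = 64.9, I = 2248: Q = 515.185.
Holding P constant, ∂Q/∂I = 0.0442.
η_I = (∂Q/∂I)·(I/Q) = 0.0442 × (2248/515.185) = 0.193.

0.193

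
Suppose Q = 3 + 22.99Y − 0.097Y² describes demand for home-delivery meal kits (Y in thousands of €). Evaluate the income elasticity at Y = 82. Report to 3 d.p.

0.470

At Y = 82: Q = 1235.9520.
dQ/dY = 22.99 − 0.194Y = 7.08200.
η = (dQ/dY)·(Y/Q) = 7.08200 × (82/1235.9520) = 0.470.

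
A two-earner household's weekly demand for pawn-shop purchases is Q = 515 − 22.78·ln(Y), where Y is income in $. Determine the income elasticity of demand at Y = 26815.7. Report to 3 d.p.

-0.081

At Y = 26815.7: Q = 282.718.
dQ/dY = -22.78/Y = -0.000849502 at this income.
η = (dQ/dY)·(Y/Q) = -0.000849502 × (26815.7/282.718) = -0.081.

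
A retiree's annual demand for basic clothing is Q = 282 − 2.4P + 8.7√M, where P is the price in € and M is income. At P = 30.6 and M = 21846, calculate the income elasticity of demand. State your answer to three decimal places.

0.430

At P = 30.6, M = 21846: Q = 1494.454.
Holding P constant, ∂Q/∂M = 8.7/(2√M) = 0.0294309.
η_M = (∂Q/∂M)·(M/Q) = 0.0294309 × (21846/1494.454) = 0.430.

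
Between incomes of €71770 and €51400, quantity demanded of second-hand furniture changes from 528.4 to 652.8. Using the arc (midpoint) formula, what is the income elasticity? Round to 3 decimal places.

-0.637

ΔQ = 652.8 − 528.4 = 124.4; midpoint Q̄ = (528.4 + 652.8)/2 = 590.6.
ΔI = 51400 − 71770 = -20370; midpoint Ī = (71770 + 51400)/2 = 61585.
η = (ΔQ/Q̄) ÷ (ΔI/Ī) = (124.4/590.6) ÷ (-20370/61585) = -0.637.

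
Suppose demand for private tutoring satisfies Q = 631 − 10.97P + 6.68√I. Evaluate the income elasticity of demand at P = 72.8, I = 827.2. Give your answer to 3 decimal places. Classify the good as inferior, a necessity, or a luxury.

At P = 72.8, I = 827.2: Q = 24.508.
Holding P constant, ∂Q/∂I = 6.68/(2√I) = 0.116129.
η_I = (∂Q/∂I)·(I/Q) = 0.116129 × (827.2/24.508) = 3.920.
Since η > 1, this is a luxury.

3.920 (luxury)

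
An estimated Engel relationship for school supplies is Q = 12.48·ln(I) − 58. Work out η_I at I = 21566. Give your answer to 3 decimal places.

At I = 21566: Q = 66.536.
dQ/dI = 12.48/I = 0.000578689 at this income.
η = (dQ/dI)·(I/Q) = 0.000578689 × (21566/66.536) = 0.188.

0.188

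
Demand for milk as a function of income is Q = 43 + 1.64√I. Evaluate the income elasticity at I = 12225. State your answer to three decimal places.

0.404

At I = 12225: Q = 224.329.
dQ/dI = 1.64/(2√I) = 0.00741634 at this income.
η = (dQ/dI)·(I/Q) = 0.00741634 × (12225/224.329) = 0.404.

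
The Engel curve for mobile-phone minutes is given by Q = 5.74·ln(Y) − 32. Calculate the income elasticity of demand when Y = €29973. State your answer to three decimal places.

At Y = 29973: Q = 27.168.
dQ/dY = 5.74/Y = 0.000191506 at this income.
η = (dQ/dY)·(Y/Q) = 0.000191506 × (29973/27.168) = 0.211.

0.211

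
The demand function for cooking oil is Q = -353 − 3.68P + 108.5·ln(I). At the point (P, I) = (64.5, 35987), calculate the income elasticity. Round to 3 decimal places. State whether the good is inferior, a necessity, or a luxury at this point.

0.198 (necessity)

At P = 64.5, I = 35987: Q = 547.904.
Holding P constant, ∂Q/∂I = 108.5/I = 0.00301498.
η_I = (∂Q/∂I)·(I/Q) = 0.00301498 × (35987/547.904) = 0.198.
Since 0 < η < 1, this is a necessity.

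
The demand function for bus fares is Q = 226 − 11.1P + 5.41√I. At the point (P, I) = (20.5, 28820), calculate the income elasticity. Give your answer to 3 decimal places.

At P = 20.5, I = 28820: Q = 916.876.
Holding P constant, ∂Q/∂I = 5.41/(2√I) = 0.0159338.
η_I = (∂Q/∂I)·(I/Q) = 0.0159338 × (28820/916.876) = 0.501.

0.501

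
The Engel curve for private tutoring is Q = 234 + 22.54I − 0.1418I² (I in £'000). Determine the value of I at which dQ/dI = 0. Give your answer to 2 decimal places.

79.48

dQ/dI = 22.54 − 0.2836I.
The good is inferior where dQ/dI < 0. Setting dQ/dI = 0 gives I = 22.54 / 0.2836 = 79.48.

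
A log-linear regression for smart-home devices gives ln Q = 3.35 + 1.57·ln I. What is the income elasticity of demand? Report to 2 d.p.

In a log-linear demand, the coefficient on ln I is the income elasticity.
So η = 1.57.

1.57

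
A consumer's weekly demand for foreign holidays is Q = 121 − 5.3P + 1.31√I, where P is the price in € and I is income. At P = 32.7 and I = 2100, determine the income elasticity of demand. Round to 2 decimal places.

3.89

At P = 32.7, I = 2100: Q = 7.722.
Holding P constant, ∂Q/∂I = 1.31/(2√I) = 0.0142933.
η_I = (∂Q/∂I)·(I/Q) = 0.0142933 × (2100/7.722) = 3.89.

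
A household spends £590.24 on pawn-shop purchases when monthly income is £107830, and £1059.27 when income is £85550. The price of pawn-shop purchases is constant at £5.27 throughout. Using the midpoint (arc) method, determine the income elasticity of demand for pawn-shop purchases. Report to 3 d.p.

-2.468

With a constant price, Q₁ = 590.24/5.27 = 112.000 and Q₂ = 1059.27/5.27 = 201.000 (equivalently, work directly with expenditure since P cancels).
Midpoint %ΔQ = (1059.27 − 590.24)/824.76 = 0.56869; midpoint %ΔI = (85550 − 107830)/96690 = -0.23043.
η = 0.56869 / -0.23043 = -2.468.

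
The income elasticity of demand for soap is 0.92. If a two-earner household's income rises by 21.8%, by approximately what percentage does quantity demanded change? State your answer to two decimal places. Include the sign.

%ΔQ ≈ η × %ΔI = 0.92 × 21.8% = 20.06%.

20.06%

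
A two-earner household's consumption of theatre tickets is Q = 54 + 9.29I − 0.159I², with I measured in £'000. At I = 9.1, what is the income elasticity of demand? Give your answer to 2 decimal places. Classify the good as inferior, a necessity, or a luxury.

0.46 (necessity)

At I = 9.1: Q = 125.3722.
dQ/dI = 9.29 − 0.318I = 6.39620.
η = (dQ/dI)·(I/Q) = 6.39620 × (9.1/125.3722) = 0.46.
0 < η < 1 ⇒ necessity.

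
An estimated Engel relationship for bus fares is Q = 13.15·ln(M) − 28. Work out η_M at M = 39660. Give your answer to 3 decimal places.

0.118

At M = 39660: Q = 111.233.
dQ/dM = 13.15/M = 0.000331568 at this income.
η = (dQ/dM)·(M/Q) = 0.000331568 × (39660/111.233) = 0.118.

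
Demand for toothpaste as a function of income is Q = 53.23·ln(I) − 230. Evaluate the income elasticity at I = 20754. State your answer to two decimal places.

0.18

At I = 20754: Q = 299.133.
dQ/dI = 53.23/I = 0.00256481 at this income.
η = (dQ/dI)·(I/Q) = 0.00256481 × (20754/299.133) = 0.18.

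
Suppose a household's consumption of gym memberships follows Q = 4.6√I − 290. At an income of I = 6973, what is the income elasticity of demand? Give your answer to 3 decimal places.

At I = 6973: Q = 94.121.
dQ/dI = 4.6/(2√I) = 0.0275434 at this income.
η = (dQ/dI)·(I/Q) = 0.0275434 × (6973/94.121) = 2.041.

2.041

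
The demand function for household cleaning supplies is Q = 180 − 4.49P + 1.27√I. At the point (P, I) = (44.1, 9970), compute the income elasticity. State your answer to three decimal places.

At P = 44.1, I = 9970: Q = 108.800.
Holding P constant, ∂Q/∂I = 1.27/(2√I) = 0.00635955.
η_I = (∂Q/∂I)·(I/Q) = 0.00635955 × (9970/108.800) = 0.583.

0.583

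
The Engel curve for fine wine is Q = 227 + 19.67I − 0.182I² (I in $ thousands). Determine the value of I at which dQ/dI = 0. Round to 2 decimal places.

dQ/dI = 19.67 − 0.364I.
The good is inferior where dQ/dI < 0. Setting dQ/dI = 0 gives I = 19.67 / 0.364 = 54.04.

54.04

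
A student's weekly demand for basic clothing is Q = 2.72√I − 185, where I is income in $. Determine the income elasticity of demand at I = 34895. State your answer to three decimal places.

0.786

At I = 34895: Q = 323.102.
dQ/dI = 2.72/(2√I) = 0.00728043 at this income.
η = (dQ/dI)·(I/Q) = 0.00728043 × (34895/323.102) = 0.786.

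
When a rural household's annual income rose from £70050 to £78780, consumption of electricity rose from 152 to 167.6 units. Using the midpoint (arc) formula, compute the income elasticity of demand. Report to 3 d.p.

ΔQ = 167.6 − 152 = 15.6; midpoint Q̄ = (152 + 167.6)/2 = 159.8.
ΔI = 78780 − 70050 = 8730; midpoint Ī = (70050 + 78780)/2 = 74415.
η = (ΔQ/Q̄) ÷ (ΔI/Ī) = (15.6/159.8) ÷ (8730/74415) = 0.832.

0.832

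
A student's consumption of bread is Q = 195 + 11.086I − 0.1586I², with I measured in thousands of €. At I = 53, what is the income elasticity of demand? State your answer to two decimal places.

-0.90

At I = 53: Q = 337.0506.
dQ/dI = 11.086 − 0.3172I = -5.72560.
η = (dQ/dI)·(I/Q) = -5.72560 × (53/337.0506) = -0.90.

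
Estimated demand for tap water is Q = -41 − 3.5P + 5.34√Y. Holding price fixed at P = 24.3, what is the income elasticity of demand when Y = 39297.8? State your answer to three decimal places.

0.568

At P = 24.3, Y = 39297.8: Q = 932.534.
Holding P constant, ∂Q/∂Y = 5.34/(2√Y) = 0.0134687.
η_Y = (∂Q/∂Y)·(Y/Q) = 0.0134687 × (39297.8/932.534) = 0.568.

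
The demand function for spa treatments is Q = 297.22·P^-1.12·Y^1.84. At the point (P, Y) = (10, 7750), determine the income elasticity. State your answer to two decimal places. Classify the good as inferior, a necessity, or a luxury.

For a multiplicative demand Q = A·P^α·Y^β, the income elasticity is β everywhere.
Here β = 1.84, so η = 1.84.
Since η > 1, this is a luxury.

1.84 (luxury)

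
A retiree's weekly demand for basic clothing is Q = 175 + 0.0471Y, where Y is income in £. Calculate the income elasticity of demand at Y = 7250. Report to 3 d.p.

0.661

At Y = 7250: Q = 516.475.
dQ/dY = 0.0471.
η = (dQ/dY)·(Y/Q) = 0.0471 × (7250/516.475) = 0.661.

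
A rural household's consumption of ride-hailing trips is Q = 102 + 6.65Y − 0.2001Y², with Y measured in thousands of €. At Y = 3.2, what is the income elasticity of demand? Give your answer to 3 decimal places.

At Y = 3.2: Q = 121.2310.
dQ/dY = 6.65 − 0.4002Y = 5.36936.
η = (dQ/dY)·(Y/Q) = 5.36936 × (3.2/121.2310) = 0.142.

0.142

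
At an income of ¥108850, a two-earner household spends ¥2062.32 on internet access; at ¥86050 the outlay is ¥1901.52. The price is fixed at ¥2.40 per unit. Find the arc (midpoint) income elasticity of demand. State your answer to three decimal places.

With a constant price, Q₁ = 2062.32/2.40 = 859.300 and Q₂ = 1901.52/2.40 = 792.300 (equivalently, work directly with expenditure since P cancels).
Midpoint %ΔQ = (1901.52 − 2062.32)/1981.92 = -0.08113; midpoint %ΔI = (86050 − 108850)/97450 = -0.23397.
η = -0.08113 / -0.23397 = 0.347.

0.347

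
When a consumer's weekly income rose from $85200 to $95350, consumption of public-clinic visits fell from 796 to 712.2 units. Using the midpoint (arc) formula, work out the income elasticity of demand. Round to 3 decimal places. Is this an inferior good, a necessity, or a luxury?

-0.988 (inferior good)

ΔQ = 712.2 − 796 = -83.8; midpoint Q̄ = (796 + 712.2)/2 = 754.1.
ΔI = 95350 − 85200 = 10150; midpoint Ī = (85200 + 95350)/2 = 90275.
η = (ΔQ/Q̄) ÷ (ΔI/Ī) = (-83.8/754.1) ÷ (10150/90275) = -0.988.
η < 0 ⇒ inferior good.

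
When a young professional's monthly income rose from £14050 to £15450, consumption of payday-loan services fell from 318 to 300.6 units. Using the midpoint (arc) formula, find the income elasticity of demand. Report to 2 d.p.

-0.59

ΔQ = 300.6 − 318 = -17.4; midpoint Q̄ = (318 + 300.6)/2 = 309.3.
ΔI = 15450 − 14050 = 1400; midpoint Ī = (14050 + 15450)/2 = 14750.
η = (ΔQ/Q̄) ÷ (ΔI/Ī) = (-17.4/309.3) ÷ (1400/14750) = -0.59.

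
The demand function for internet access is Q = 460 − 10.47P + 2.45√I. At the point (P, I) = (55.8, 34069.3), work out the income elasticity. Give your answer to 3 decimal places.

0.689

At P = 55.8, I = 34069.3: Q = 327.992.
Holding P constant, ∂Q/∂I = 2.45/(2√I) = 0.00663674.
η_I = (∂Q/∂I)·(I/Q) = 0.00663674 × (34069.3/327.992) = 0.689.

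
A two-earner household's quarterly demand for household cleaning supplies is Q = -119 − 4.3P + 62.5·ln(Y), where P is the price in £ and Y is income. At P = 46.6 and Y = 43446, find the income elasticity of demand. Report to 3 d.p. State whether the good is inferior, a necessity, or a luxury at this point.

At P = 46.6, Y = 43446: Q = 348.075.
Holding P constant, ∂Q/∂Y = 62.5/Y = 0.00143857.
η_Y = (∂Q/∂Y)·(Y/Q) = 0.00143857 × (43446/348.075) = 0.180.
Since 0 < η < 1, this is a necessity.

0.180 (necessity)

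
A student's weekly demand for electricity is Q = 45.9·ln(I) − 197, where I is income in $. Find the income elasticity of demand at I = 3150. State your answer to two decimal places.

At I = 3150: Q = 172.732.
dQ/dI = 45.9/I = 0.0145714 at this income.
η = (dQ/dI)·(I/Q) = 0.0145714 × (3150/172.732) = 0.27.

0.27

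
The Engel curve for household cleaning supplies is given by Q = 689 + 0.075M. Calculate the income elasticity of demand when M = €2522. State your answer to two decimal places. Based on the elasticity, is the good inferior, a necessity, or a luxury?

0.22 (necessity)

At M = 2522: Q = 878.150.
dQ/dM = 0.075.
η = (dQ/dM)·(M/Q) = 0.075 × (2522/878.150) = 0.22.
Since 0 < η < 1, the good is a necessity.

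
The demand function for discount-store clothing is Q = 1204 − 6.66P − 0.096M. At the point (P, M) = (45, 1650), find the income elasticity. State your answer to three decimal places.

At P = 45, M = 1650: Q = 745.900.
Holding P constant, ∂Q/∂M = −0.096.
η_M = (∂Q/∂M)·(M/Q) = -0.096 × (1650/745.900) = -0.212.

-0.212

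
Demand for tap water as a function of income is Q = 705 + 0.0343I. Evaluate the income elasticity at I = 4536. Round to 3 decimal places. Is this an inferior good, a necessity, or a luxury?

0.181 (necessity)

At I = 4536: Q = 860.585.
dQ/dI = 0.0343.
η = (dQ/dI)·(I/Q) = 0.0343 × (4536/860.585) = 0.181.
Since 0 < η < 1, the good is a necessity.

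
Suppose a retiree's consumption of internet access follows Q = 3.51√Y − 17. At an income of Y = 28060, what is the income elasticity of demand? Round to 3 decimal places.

At Y = 28060: Q = 570.964.
dQ/dY = 3.51/(2√Y) = 0.0104769 at this income.
η = (dQ/dY)·(Y/Q) = 0.0104769 × (28060/570.964) = 0.515.

0.515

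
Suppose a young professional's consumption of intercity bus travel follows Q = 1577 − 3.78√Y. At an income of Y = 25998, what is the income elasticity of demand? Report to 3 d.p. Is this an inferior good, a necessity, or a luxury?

At Y = 25998: Q = 967.517.
dQ/dY = -3.78/(2√Y) = -0.0117217 at this income.
η = (dQ/dY)·(Y/Q) = -0.0117217 × (25998/967.517) = -0.315.
Since η < 0, the good is an inferior good.

-0.315 (inferior good)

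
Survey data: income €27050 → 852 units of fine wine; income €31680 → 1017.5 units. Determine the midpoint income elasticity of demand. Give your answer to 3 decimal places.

ΔQ = 1017.5 − 852 = 165.5; midpoint Q̄ = (852 + 1017.5)/2 = 934.75.
ΔI = 31680 − 27050 = 4630; midpoint Ī = (27050 + 31680)/2 = 29365.
η = (ΔQ/Q̄) ÷ (ΔI/Ī) = (165.5/934.75) ÷ (4630/29365) = 1.123.

1.123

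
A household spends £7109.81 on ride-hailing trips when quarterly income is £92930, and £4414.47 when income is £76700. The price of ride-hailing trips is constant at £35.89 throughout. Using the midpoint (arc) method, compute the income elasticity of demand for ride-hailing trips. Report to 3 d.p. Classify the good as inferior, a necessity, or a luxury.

With a constant price, Q₁ = 7109.81/35.89 = 198.100 and Q₂ = 4414.47/35.89 = 123.000 (equivalently, work directly with expenditure since P cancels).
Midpoint %ΔQ = (4414.47 − 7109.81)/5762.14 = -0.46777; midpoint %ΔI = (76700 − 92930)/84815 = -0.19136.
η = -0.46777 / -0.19136 = 2.444.
η > 1 ⇒ luxury.

2.444 (luxury)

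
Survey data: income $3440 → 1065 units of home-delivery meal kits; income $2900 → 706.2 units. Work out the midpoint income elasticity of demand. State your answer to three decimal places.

2.378

ΔQ = 706.2 − 1065 = -358.8; midpoint Q̄ = (1065 + 706.2)/2 = 885.6.
ΔI = 2900 − 3440 = -540; midpoint Ī = (3440 + 2900)/2 = 3170.
η = (ΔQ/Q̄) ÷ (ΔI/Ī) = (-358.8/885.6) ÷ (-540/3170) = 2.378.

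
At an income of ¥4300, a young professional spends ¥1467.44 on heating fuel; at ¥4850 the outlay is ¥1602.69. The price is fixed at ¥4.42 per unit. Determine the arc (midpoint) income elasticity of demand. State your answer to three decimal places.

With a constant price, Q₁ = 1467.44/4.42 = 332.000 and Q₂ = 1602.69/4.42 = 362.600 (equivalently, work directly with expenditure since P cancels).
Midpoint %ΔQ = (1602.69 − 1467.44)/1535.07 = 0.08811; midpoint %ΔI = (4850 − 4300)/4575 = 0.12022.
η = 0.08811 / 0.12022 = 0.733.

0.733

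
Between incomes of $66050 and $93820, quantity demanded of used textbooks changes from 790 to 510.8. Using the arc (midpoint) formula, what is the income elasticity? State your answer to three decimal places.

ΔQ = 510.8 − 790 = -279.2; midpoint Q̄ = (790 + 510.8)/2 = 650.4.
ΔI = 93820 − 66050 = 27770; midpoint Ī = (66050 + 93820)/2 = 79935.
η = (ΔQ/Q̄) ÷ (ΔI/Ī) = (-279.2/650.4) ÷ (27770/79935) = -1.236.

-1.236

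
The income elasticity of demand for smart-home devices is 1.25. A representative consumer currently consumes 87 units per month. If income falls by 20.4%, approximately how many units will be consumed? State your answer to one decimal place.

%ΔQ ≈ η × %ΔI = 1.25 × (-20.4%) = -25.5%.
New Q ≈ 87 × (1 − 0.255) = 64.8.

64.8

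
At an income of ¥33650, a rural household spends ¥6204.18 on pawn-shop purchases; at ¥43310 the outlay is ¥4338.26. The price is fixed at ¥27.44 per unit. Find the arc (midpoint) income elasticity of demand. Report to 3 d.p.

With a constant price, Q₁ = 6204.18/27.44 = 226.100 and Q₂ = 4338.26/27.44 = 158.100 (equivalently, work directly with expenditure since P cancels).
Midpoint %ΔQ = (4338.26 − 6204.18)/5271.22 = -0.35398; midpoint %ΔI = (43310 − 33650)/38480 = 0.25104.
η = -0.35398 / 0.25104 = -1.410.

-1.410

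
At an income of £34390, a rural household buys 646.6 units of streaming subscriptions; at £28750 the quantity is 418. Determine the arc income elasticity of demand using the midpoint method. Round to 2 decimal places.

2.40

ΔQ = 418 − 646.6 = -228.6; midpoint Q̄ = (646.6 + 418)/2 = 532.3.
ΔI = 28750 − 34390 = -5640; midpoint Ī = (34390 + 28750)/2 = 31570.
η = (ΔQ/Q̄) ÷ (ΔI/Ī) = (-228.6/532.3) ÷ (-5640/31570) = 2.40.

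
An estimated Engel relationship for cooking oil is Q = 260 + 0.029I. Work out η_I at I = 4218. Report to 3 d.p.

At I = 4218: Q = 382.322.
dQ/dI = 0.029.
η = (dQ/dI)·(I/Q) = 0.029 × (4218/382.322) = 0.320.

0.320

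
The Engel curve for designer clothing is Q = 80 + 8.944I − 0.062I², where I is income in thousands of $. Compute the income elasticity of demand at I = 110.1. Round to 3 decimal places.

At I = 110.1: Q = 313.1698.
dQ/dI = 8.944 − 0.124I = -4.70840.
η = (dQ/dI)·(I/Q) = -4.70840 × (110.1/313.1698) = -1.655.

-1.655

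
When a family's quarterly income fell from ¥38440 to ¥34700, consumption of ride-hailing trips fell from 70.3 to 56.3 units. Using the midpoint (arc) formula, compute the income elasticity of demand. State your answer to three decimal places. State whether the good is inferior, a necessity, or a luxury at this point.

2.163 (luxury)

ΔQ = 56.3 − 70.3 = -14; midpoint Q̄ = (70.3 + 56.3)/2 = 63.3.
ΔI = 34700 − 38440 = -3740; midpoint Ī = (38440 + 34700)/2 = 36570.
η = (ΔQ/Q̄) ÷ (ΔI/Ī) = (-14/63.3) ÷ (-3740/36570) = 2.163.
η > 1 ⇒ luxury.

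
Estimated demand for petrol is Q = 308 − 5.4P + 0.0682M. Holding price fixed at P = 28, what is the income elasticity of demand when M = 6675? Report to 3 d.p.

At P = 28, M = 6675: Q = 612.035.
Holding P constant, ∂Q/∂M = 0.0682.
η_M = (∂Q/∂M)·(M/Q) = 0.0682 × (6675/612.035) = 0.744.

0.744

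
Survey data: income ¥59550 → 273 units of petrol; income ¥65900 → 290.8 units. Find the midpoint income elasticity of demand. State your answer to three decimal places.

ΔQ = 290.8 − 273 = 17.8; midpoint Q̄ = (273 + 290.8)/2 = 281.9.
ΔI = 65900 − 59550 = 6350; midpoint Ī = (59550 + 65900)/2 = 62725.
η = (ΔQ/Q̄) ÷ (ΔI/Ī) = (17.8/281.9) ÷ (6350/62725) = 0.624.

0.624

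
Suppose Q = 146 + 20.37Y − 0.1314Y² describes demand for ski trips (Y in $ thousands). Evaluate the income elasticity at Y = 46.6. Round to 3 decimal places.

At Y = 46.6: Q = 809.8990.
dQ/dY = 20.37 − 0.2628Y = 8.12352.
η = (dQ/dY)·(Y/Q) = 8.12352 × (46.6/809.8990) = 0.467.

0.467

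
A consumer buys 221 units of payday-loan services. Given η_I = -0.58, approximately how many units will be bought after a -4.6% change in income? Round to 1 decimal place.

%ΔQ ≈ η × %ΔI = -0.58 × (-4.6%) = 2.668%.
New Q ≈ 221 × (1 + 0.02668) = 226.9.

226.9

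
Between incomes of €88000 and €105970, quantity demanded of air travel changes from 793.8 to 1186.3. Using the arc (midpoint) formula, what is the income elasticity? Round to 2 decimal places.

ΔQ = 1186.3 − 793.8 = 392.5; midpoint Q̄ = (793.8 + 1186.3)/2 = 990.05.
ΔI = 105970 − 88000 = 17970; midpoint Ī = (88000 + 105970)/2 = 96985.
η = (ΔQ/Q̄) ÷ (ΔI/Ī) = (392.5/990.05) ÷ (17970/96985) = 2.14.

2.14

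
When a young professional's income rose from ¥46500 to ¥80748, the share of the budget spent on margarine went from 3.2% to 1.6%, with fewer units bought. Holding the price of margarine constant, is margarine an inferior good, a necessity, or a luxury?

Quantity demanded falls as income rises, so η < 0.

inferior good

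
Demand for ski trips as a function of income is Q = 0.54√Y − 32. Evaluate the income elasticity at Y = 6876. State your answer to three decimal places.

At Y = 6876: Q = 12.778.
dQ/dY = 0.54/(2√Y) = 0.00325609 at this income.
η = (dQ/dY)·(Y/Q) = 0.00325609 × (6876/12.778) = 1.752.

1.752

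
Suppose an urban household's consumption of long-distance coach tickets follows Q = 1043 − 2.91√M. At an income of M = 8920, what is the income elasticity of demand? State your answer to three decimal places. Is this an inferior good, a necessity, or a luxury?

At M = 8920: Q = 768.163.
dQ/dM = -2.91/(2√M) = -0.0154057 at this income.
η = (dQ/dM)·(M/Q) = -0.0154057 × (8920/768.163) = -0.179.
Since η < 0, the good is an inferior good.

-0.179 (inferior good)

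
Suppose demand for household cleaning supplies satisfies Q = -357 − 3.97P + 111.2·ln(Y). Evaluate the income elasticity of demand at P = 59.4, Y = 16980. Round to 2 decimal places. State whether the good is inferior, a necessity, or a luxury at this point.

0.23 (necessity)

At P = 59.4, Y = 16980: Q = 490.247.
Holding P constant, ∂Q/∂Y = 111.2/Y = 0.00654888.
η_Y = (∂Q/∂Y)·(Y/Q) = 0.00654888 × (16980/490.247) = 0.23.
Since 0 < η < 1, this is a necessity.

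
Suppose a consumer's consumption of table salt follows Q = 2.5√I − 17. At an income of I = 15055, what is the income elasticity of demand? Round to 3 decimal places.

0.529

At I = 15055: Q = 289.747.
dQ/dI = 2.5/(2√I) = 0.0101875 at this income.
η = (dQ/dI)·(I/Q) = 0.0101875 × (15055/289.747) = 0.529.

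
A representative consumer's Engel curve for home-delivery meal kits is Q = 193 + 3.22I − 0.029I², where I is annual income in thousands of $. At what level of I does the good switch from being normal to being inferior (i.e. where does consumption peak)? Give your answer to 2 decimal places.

55.52

dQ/dI = 3.22 − 0.058I.
The good is inferior where dQ/dI < 0. Setting dQ/dI = 0 gives I = 3.22 / 0.058 = 55.52.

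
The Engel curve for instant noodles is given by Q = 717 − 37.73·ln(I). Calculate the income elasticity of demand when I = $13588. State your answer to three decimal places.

At I = 13588: Q = 357.926.
dQ/dI = -37.73/I = -0.00277671 at this income.
η = (dQ/dI)·(I/Q) = -0.00277671 × (13588/357.926) = -0.105.

-0.105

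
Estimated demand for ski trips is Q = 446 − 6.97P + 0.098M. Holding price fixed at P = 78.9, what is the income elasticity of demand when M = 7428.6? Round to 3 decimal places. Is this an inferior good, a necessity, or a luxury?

1.167 (luxury)

At P = 78.9, M = 7428.6: Q = 624.070.
Holding P constant, ∂Q/∂M = 0.098.
η_M = (∂Q/∂M)·(M/Q) = 0.098 × (7428.6/624.070) = 1.167.
Since η > 1, this is a luxury.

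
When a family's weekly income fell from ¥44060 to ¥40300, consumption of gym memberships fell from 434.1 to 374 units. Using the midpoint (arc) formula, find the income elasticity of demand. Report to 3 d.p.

1.669

ΔQ = 374 − 434.1 = -60.1; midpoint Q̄ = (434.1 + 374)/2 = 404.05.
ΔI = 40300 − 44060 = -3760; midpoint Ī = (44060 + 40300)/2 = 42180.
η = (ΔQ/Q̄) ÷ (ΔI/Ī) = (-60.1/404.05) ÷ (-3760/42180) = 1.669.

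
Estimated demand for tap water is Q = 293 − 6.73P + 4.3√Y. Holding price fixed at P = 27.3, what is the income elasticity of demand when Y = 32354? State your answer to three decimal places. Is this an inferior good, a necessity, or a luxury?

At P = 27.3, Y = 32354: Q = 882.721.
Holding P constant, ∂Q/∂Y = 4.3/(2√Y) = 0.0119529.
η_Y = (∂Q/∂Y)·(Y/Q) = 0.0119529 × (32354/882.721) = 0.438.
Since 0 < η < 1, this is a necessity.

0.438 (necessity)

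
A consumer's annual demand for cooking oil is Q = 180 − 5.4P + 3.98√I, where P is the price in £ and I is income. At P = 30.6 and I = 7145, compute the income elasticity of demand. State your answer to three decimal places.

0.479

At P = 30.6, I = 7145: Q = 351.182.
Holding P constant, ∂Q/∂I = 3.98/(2√I) = 0.0235425.
η_I = (∂Q/∂I)·(I/Q) = 0.0235425 × (7145/351.182) = 0.479.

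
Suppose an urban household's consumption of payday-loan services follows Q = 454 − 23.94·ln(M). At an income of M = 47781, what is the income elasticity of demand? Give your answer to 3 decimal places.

At M = 47781: Q = 196.061.
dQ/dM = -23.94/M = -0.000501036 at this income.
η = (dQ/dM)·(M/Q) = -0.000501036 × (47781/196.061) = -0.122.

-0.122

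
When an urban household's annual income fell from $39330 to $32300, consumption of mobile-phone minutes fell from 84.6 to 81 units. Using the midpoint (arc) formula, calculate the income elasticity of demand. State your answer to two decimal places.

ΔQ = 81 − 84.6 = -3.6; midpoint Q̄ = (84.6 + 81)/2 = 82.8.
ΔI = 32300 − 39330 = -7030; midpoint Ī = (39330 + 32300)/2 = 35815.
η = (ΔQ/Q̄) ÷ (ΔI/Ī) = (-3.6/82.8) ÷ (-7030/35815) = 0.22.

0.22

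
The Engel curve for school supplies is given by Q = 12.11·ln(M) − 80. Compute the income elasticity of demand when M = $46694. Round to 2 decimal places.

0.24

At M = 46694: Q = 50.199.
dQ/dM = 12.11/M = 0.000259348 at this income.
η = (dQ/dM)·(M/Q) = 0.000259348 × (46694/50.199) = 0.24.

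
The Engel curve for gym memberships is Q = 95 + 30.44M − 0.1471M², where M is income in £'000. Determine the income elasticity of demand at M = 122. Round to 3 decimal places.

-0.411

At M = 122: Q = 1619.2436.
dQ/dM = 30.44 − 0.2942M = -5.45240.
η = (dQ/dM)·(M/Q) = -5.45240 × (122/1619.2436) = -0.411.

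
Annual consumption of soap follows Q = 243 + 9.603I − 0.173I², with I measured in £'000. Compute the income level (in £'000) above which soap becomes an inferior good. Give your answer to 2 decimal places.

dQ/dI = 9.603 − 0.346I.
The good is inferior where dQ/dI < 0. Setting dQ/dI = 0 gives I = 9.603 / 0.346 = 27.75.

27.75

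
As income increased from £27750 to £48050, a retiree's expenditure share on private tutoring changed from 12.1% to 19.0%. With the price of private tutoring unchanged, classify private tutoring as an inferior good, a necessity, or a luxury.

luxury

The budget share rises as income rises, so η > 1.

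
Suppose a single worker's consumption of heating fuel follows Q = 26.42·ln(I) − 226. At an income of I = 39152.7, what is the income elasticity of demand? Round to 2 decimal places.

At I = 39152.7: Q = 53.397.
dQ/dI = 26.42/I = 0.000674794 at this income.
η = (dQ/dI)·(I/Q) = 0.000674794 × (39152.7/53.397) = 0.49.

0.49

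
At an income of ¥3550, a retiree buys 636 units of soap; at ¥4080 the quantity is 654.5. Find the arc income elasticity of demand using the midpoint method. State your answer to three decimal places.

ΔQ = 654.5 − 636 = 18.5; midpoint Q̄ = (636 + 654.5)/2 = 645.25.
ΔI = 4080 − 3550 = 530; midpoint Ī = (3550 + 4080)/2 = 3815.
η = (ΔQ/Q̄) ÷ (ΔI/Ī) = (18.5/645.25) ÷ (530/3815) = 0.206.

0.206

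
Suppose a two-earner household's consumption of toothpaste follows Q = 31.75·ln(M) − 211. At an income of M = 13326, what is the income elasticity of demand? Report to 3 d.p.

At M = 13326: Q = 90.545.
dQ/dM = 31.75/M = 0.00238256 at this income.
η = (dQ/dM)·(M/Q) = 0.00238256 × (13326/90.545) = 0.351.

0.351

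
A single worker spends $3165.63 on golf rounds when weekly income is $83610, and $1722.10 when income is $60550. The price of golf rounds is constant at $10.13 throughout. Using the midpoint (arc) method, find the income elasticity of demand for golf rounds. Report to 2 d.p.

With a constant price, Q₁ = 3165.63/10.13 = 312.500 and Q₂ = 1722.10/10.13 = 170.000 (equivalently, work directly with expenditure since P cancels).
Midpoint %ΔQ = (1722.10 − 3165.63)/2443.86 = -0.59068; midpoint %ΔI = (60550 − 83610)/72080 = -0.31992.
η = -0.59068 / -0.31992 = 1.85.

1.85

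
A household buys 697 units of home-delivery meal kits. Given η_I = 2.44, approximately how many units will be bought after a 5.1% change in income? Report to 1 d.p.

783.7

%ΔQ ≈ η × %ΔI = 2.44 × 5.1% = 12.444%.
New Q ≈ 697 × (1 + 0.12444) = 783.7.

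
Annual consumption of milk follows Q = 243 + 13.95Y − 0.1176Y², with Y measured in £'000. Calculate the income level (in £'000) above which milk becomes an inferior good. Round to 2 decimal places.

dQ/dY = 13.95 − 0.2352Y.
The good is inferior where dQ/dY < 0. Setting dQ/dY = 0 gives Y = 13.95 / 0.2352 = 59.31.

59.31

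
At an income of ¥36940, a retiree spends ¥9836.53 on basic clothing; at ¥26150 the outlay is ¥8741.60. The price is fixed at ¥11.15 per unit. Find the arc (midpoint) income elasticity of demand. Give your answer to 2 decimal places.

With a constant price, Q₁ = 9836.53/11.15 = 882.200 and Q₂ = 8741.60/11.15 = 784.000 (equivalently, work directly with expenditure since P cancels).
Midpoint %ΔQ = (8741.60 − 9836.53)/9289.07 = -0.11787; midpoint %ΔI = (26150 − 36940)/31545 = -0.34205.
η = -0.11787 / -0.34205 = 0.34.

0.34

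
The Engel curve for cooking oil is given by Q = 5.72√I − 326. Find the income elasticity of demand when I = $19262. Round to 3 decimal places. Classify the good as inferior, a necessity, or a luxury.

0.848 (necessity)

At I = 19262: Q = 467.865.
dQ/dI = 5.72/(2√I) = 0.020607 at this income.
η = (dQ/dI)·(I/Q) = 0.020607 × (19262/467.865) = 0.848.
Since 0 < η < 1, the good is a necessity.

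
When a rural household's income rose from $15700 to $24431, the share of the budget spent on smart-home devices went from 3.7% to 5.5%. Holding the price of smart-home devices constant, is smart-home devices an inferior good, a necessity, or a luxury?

luxury

The budget share rises as income rises, so η > 1.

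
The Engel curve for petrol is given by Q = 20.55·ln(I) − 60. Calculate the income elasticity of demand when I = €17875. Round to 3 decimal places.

0.146

At I = 17875: Q = 141.208.
dQ/dI = 20.55/I = 0.00114965 at this income.
η = (dQ/dI)·(I/Q) = 0.00114965 × (17875/141.208) = 0.146.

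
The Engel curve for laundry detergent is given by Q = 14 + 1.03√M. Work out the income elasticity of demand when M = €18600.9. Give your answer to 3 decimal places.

0.455

At M = 18600.9: Q = 154.477.
dQ/dM = 1.03/(2√M) = 0.00377607 at this income.
η = (dQ/dM)·(M/Q) = 0.00377607 × (18600.9/154.477) = 0.455.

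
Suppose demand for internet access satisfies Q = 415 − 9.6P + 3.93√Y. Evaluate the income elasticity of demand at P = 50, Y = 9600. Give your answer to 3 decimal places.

At P = 50, Y = 9600: Q = 320.060.
Holding P constant, ∂Q/∂Y = 3.93/(2√Y) = 0.0200552.
η_Y = (∂Q/∂Y)·(Y/Q) = 0.0200552 × (9600/320.060) = 0.602.

0.602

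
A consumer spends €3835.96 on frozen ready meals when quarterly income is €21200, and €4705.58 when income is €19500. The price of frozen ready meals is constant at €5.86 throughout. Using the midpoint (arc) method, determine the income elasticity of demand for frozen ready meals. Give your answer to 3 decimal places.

With a constant price, Q₁ = 3835.96/5.86 = 654.601 and Q₂ = 4705.58/5.86 = 803.000 (equivalently, work directly with expenditure since P cancels).
Midpoint %ΔQ = (4705.58 − 3835.96)/4270.77 = 0.20362; midpoint %ΔI = (19500 − 21200)/20350 = -0.08354.
η = 0.20362 / -0.08354 = -2.437.

-2.437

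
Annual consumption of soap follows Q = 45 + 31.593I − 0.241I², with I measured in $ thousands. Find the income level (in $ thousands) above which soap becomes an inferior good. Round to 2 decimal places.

dQ/dI = 31.593 − 0.482I.
The good is inferior where dQ/dI < 0. Setting dQ/dI = 0 gives I = 31.593 / 0.482 = 65.55.

65.55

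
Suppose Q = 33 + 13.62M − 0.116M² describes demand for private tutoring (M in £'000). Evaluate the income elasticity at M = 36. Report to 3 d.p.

0.508

At M = 36: Q = 372.9840.
dQ/dM = 13.62 − 0.232M = 5.26800.
η = (dQ/dM)·(M/Q) = 5.26800 × (36/372.9840) = 0.508.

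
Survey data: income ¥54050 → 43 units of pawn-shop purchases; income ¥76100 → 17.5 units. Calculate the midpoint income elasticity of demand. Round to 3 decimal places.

ΔQ = 17.5 − 43 = -25.5; midpoint Q̄ = (43 + 17.5)/2 = 30.25.
ΔI = 76100 − 54050 = 22050; midpoint Ī = (54050 + 76100)/2 = 65075.
η = (ΔQ/Q̄) ÷ (ΔI/Ī) = (-25.5/30.25) ÷ (22050/65075) = -2.488.

-2.488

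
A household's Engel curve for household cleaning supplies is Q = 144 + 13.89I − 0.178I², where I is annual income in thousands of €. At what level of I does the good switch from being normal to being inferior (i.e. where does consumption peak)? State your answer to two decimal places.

39.02

dQ/dI = 13.89 − 0.356I.
The good is inferior where dQ/dI < 0. Setting dQ/dI = 0 gives I = 13.89 / 0.356 = 39.02.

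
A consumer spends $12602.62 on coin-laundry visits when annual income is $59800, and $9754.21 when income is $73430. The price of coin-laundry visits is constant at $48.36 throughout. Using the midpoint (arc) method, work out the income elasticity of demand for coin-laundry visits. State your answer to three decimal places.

With a constant price, Q₁ = 12602.62/48.36 = 260.600 and Q₂ = 9754.21/48.36 = 201.700 (equivalently, work directly with expenditure since P cancels).
Midpoint %ΔQ = (9754.21 − 12602.62)/11178.42 = -0.25481; midpoint %ΔI = (73430 − 59800)/66615 = 0.20461.
η = -0.25481 / 0.20461 = -1.245.

-1.245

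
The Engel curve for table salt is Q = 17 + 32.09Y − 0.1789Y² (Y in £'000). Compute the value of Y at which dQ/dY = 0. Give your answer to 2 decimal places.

dQ/dY = 32.09 − 0.3578Y.
The good is inferior where dQ/dY < 0. Setting dQ/dY = 0 gives Y = 32.09 / 0.3578 = 89.69.

89.69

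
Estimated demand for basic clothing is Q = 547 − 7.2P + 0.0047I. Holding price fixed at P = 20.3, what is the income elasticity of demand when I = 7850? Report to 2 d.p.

At P = 20.3, I = 7850: Q = 437.735.
Holding P constant, ∂Q/∂I = 0.0047.
η_I = (∂Q/∂I)·(I/Q) = 0.0047 × (7850/437.735) = 0.08.

0.08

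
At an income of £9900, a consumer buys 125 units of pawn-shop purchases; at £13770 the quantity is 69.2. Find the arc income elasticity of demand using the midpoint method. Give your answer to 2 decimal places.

ΔQ = 69.2 − 125 = -55.8; midpoint Q̄ = (125 + 69.2)/2 = 97.1.
ΔI = 13770 − 9900 = 3870; midpoint Ī = (9900 + 13770)/2 = 11835.
η = (ΔQ/Q̄) ÷ (ΔI/Ī) = (-55.8/97.1) ÷ (3870/11835) = -1.76.

-1.76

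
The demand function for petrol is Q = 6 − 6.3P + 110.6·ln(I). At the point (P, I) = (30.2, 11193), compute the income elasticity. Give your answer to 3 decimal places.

0.131

At P = 30.2, I = 11193: Q = 846.869.
Holding P constant, ∂Q/∂I = 110.6/I = 0.00988118.
η_I = (∂Q/∂I)·(I/Q) = 0.00988118 × (11193/846.869) = 0.131.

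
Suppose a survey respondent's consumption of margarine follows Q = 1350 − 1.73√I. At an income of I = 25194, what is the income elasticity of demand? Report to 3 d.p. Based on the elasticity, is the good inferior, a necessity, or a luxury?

At I = 25194: Q = 1075.404.
dQ/dI = -1.73/(2√I) = -0.00544964 at this income.
η = (dQ/dI)·(I/Q) = -0.00544964 × (25194/1075.404) = -0.128.
Since η < 0, the good is an inferior good.

-0.128 (inferior good)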